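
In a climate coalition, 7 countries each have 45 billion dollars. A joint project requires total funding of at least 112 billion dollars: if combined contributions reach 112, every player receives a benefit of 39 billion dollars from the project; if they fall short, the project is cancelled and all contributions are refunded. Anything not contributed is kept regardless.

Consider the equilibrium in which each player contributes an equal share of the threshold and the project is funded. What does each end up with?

Equal share of the threshold: 112/7 = 16.
At this profile no one gains by cutting their contribution: any cut drops the total below 112, the project is cancelled, contributions are refunded, and the deviator ends with 45, which is less than 45 − 16 + 39 = 68. Contributing more than 16 just wastes the excess. So contributing exactly 16 is a best response.
Each player's payoff: 45 − 16 + 39 = 68.

68 billion dollars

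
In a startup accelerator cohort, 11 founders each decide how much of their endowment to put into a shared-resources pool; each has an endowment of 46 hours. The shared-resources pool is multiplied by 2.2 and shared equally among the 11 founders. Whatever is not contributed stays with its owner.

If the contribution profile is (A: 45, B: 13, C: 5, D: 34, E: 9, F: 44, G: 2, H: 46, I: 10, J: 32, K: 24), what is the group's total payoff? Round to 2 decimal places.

Total contributed: 45 + 13 + 5 + 34 + 9 + 44 + 2 + 46 + 10 + 32 + 24 = 264; total kept: 11 × 46 − 264 = 242.
The shared-resources pool pays out 2.2 × 264 = 580.80 in aggregate.
Group total = 242 + 580.80 = 822.80.

822.80 hours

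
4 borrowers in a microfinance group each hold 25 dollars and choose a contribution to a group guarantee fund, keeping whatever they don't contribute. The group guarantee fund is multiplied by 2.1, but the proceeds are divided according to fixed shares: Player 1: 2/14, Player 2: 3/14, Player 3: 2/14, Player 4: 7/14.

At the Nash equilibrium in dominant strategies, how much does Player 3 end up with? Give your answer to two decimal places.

32.50 dollars

For player j, contributing a unit is worthwhile iff 2.1 × (j's share) ≥ 1, i.e. iff j's share is at least 0.4762.
Player 4 alone (share 7/14) is above the threshold, contributing 25; the remaining 3 contribute 0. Total contributed: 25.
Player 3 keeps 25 and receives 2.1 × 25 × 2/14 = 7.50 from the group guarantee fund, for a payoff of 32.50.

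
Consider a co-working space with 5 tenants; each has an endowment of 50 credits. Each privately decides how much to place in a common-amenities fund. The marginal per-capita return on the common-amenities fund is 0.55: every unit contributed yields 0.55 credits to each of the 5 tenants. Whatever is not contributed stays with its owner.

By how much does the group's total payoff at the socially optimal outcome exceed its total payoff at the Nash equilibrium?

The private return per contributed unit is 0.55 < 1, so contributing 0 is dominant for every player. At the Nash equilibrium everyone keeps their 50, and the group total is 5 × 50 = 250.
Each contributed unit returns 2.750 to the group as a whole (0.55 to each of 5 players), which exceeds 1, so the social optimum is full contribution: group total = 2.750 × 250 = 687.50.
Efficiency loss = 687.50 − 250 = 437.50.

437.50 credits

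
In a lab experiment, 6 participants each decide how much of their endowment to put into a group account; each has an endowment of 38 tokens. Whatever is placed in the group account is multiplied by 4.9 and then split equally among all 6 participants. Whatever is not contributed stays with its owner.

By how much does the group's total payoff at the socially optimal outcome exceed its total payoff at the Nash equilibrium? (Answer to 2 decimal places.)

889.20 tokens

Each contributed unit returns 4.9/6 = 0.8167 to its contributor — below 1 — so contributing 0 is dominant for every player. At the Nash equilibrium everyone keeps their 38, and the group total is 6 × 38 = 228.
Each contributed unit returns 4.900 to the group as a whole (0.8167 to each of 6 players), which exceeds 1, so the social optimum is full contribution: group total = 4.900 × 228 = 1117.20.
Efficiency loss = 1117.20 − 228 = 889.20.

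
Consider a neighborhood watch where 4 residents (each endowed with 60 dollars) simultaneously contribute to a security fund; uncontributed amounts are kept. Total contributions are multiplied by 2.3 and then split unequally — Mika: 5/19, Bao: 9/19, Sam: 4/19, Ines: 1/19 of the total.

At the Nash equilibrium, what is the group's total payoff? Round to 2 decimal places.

For player j, contributing a unit is worthwhile iff 2.3 × (j's share) ≥ 1, i.e. iff j's share is at least 0.4348.
The only share above 0.4348 is Bao's 9/19, contributing 60; the remaining 3 contribute 0. Total contributed: 60.
The security fund pays out 2.3 × 60 = 138.00 in total (split across the unequal shares, but the aggregate is all that matters for the group sum).
The 3 free-riders keep 60 each, adding 180. Group total = 180 + 138.00 = 318.00.

318.00 dollars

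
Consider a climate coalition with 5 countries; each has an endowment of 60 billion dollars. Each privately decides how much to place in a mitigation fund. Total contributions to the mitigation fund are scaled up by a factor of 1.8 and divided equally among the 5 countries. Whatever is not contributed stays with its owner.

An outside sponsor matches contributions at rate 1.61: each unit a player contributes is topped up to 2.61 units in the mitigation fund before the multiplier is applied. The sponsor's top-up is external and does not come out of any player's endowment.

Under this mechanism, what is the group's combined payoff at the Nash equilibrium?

300.00 billion dollars

With the mechanism, a contributed unit returns 1.8 × 2.61 / 5 = 0.9396 per unit of net cost — still below 1 — so contributing 0 remains dominant for every player.
Everyone keeps their endowment and the group total is 5 × 60 = 300.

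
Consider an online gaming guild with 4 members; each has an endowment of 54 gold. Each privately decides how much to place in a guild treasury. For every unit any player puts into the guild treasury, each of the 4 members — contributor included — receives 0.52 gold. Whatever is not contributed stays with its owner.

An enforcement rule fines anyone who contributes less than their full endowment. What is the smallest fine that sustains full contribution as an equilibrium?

Given the others contribute fully, the best deviation is to contribute 0 (any partial contribution still incurs the fine and gives up units whose private return 0.52 is below 1).
Deviating from 54 to 0 saves 54 gold but forfeits the deviator's share of the drop in the guild treasury: 0.52 × 54 = 28.08.
So the deviation gain is 54 − 28.08 = 25.92, and the fine must be at least 25.92 gold to wipe it out.

25.92 gold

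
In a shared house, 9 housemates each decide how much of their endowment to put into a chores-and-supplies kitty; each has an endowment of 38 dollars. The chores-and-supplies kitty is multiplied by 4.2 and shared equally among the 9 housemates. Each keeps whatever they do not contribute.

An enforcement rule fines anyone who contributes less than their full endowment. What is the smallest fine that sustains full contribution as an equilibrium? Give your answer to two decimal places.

Given the others contribute fully, the best deviation is to contribute 0 (any partial contribution still incurs the fine and gives up units whose private return 0.4667 is below 1).
Deviating from 38 to 0 saves 38 dollars but forfeits the deviator's share of the drop in the chores-and-supplies kitty: 4.2/9 × 38 = 17.73.
So the deviation gain is 38 − 17.73 = 20.27, and the fine must be at least 20.27 dollars to wipe it out.

20.27 dollars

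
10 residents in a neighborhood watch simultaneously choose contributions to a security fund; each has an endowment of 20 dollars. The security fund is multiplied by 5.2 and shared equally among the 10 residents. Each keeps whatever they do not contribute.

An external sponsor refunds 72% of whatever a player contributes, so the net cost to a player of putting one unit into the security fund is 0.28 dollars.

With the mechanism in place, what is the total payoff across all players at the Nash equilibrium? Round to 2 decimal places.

With the mechanism, a contributed unit returns (5.2/10) / 0.28 = 1.8571 per unit of net cost to the contributor — now above 1 — so contributing fully is weakly dominant for every player.
At the Nash equilibrium everyone contributes 20. Group total payoff = 10 × (20 × 0.72 + 5.2 × 20) = 1184.00.

1184.00 dollars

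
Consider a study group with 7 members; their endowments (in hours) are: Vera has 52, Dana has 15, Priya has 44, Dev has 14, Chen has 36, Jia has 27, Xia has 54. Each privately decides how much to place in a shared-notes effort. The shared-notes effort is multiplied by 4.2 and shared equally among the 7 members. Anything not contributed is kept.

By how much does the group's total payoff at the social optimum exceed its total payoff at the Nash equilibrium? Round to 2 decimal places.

The private return per contributed unit is 4.2/7 = 0.6000 < 1 for every player regardless of endowment, so the Nash equilibrium is zero contribution and the group total is Σ E_j = 52 + 15 + 44 + 14 + 36 + 27 + 54 = 242.
Each contributed unit returns 4.200 to the group, so the social optimum is full contribution by everyone: group total = 4.200 × 242 = 1016.40.
Efficiency loss = (4.200 − 1) × 242 = 774.40.

774.40 hours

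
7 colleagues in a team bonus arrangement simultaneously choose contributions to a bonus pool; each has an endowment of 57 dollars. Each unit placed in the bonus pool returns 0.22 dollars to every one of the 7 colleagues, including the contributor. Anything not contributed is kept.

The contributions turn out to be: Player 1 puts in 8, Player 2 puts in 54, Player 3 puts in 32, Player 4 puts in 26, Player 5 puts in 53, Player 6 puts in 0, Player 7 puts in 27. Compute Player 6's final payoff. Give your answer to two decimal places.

101.00 dollars

Total contributed: 8 + 54 + 32 + 26 + 53 + 0 + 27 = 200.
Each receives 0.22 × 200 = 44.00 from the bonus pool.
Player 6 keeps 57 − 0 = 57, so Player 6's payoff is 57 + 44.00 = 101.00.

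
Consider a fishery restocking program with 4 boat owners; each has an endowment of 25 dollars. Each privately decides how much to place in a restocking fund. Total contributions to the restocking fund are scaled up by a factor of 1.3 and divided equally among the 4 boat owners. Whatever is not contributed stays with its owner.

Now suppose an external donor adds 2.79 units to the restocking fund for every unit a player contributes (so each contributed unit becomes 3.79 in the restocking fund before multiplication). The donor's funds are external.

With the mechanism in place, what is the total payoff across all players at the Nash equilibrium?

The effective private return per unit is now 1.3 × 3.79 / 4 = 1.2318 > 1, so every player's dominant strategy flips to full contribution.
At the Nash equilibrium everyone contributes 25. Group total payoff = 1.3 × 3.79 × 100 = 492.70.

492.70 dollars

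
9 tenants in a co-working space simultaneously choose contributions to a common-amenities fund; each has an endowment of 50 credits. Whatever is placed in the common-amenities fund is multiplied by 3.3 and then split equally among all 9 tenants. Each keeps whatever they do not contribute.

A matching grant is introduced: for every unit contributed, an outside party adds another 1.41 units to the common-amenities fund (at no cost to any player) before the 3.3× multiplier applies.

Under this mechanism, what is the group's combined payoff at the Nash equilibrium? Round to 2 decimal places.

450.00 credits

The effective private return is 3.3 × 2.41 / 9 = 0.8837, which is still under 1, so the mechanism doesn't change anyone's dominant strategy: zero contribution.
Everyone keeps their endowment and the group total is 9 × 50 = 450.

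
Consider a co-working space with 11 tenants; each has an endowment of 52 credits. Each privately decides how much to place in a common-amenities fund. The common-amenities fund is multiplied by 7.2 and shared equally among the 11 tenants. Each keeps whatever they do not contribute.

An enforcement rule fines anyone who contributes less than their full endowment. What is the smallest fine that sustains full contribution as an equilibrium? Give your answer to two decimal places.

17.96 credits

Given the others contribute fully, the best deviation is to contribute 0 (any partial contribution still incurs the fine and gives up units whose private return 0.6545 is below 1).
Deviating from 52 to 0 saves 52 credits but forfeits the deviator's share of the drop in the common-amenities fund: 7.2/11 × 52 = 34.04.
So the deviation gain is 52 − 34.04 = 17.96, and the fine must be at least 17.96 credits to wipe it out.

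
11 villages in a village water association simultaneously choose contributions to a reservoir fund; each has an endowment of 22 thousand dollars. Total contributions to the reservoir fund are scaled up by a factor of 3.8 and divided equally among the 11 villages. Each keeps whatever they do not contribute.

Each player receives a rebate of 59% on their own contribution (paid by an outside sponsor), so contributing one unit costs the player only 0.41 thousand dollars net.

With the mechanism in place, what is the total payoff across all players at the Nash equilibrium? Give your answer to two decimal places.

242.00 thousand dollars

With the mechanism, a contributed unit returns (3.8/11) / 0.41 = 0.8426 per unit of net cost — still below 1 — so contributing 0 remains dominant for every player.
Everyone keeps their endowment and the group total is 11 × 22 = 242.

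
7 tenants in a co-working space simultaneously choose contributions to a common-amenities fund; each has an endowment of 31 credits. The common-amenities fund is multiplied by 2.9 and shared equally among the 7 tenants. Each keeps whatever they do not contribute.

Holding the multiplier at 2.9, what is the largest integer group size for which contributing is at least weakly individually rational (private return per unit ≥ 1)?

Private return per unit is 2.9/(group size), which is ≥ 1 whenever the group size is ≤ 2.9.
The largest such integer is 2.

2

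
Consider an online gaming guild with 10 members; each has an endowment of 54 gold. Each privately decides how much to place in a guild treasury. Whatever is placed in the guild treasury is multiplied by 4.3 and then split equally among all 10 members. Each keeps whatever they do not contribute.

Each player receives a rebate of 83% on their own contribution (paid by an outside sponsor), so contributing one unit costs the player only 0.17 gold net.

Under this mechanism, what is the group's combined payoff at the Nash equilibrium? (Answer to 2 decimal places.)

With the mechanism, a contributed unit returns (4.3/10) / 0.17 = 2.5294 per unit of net cost to the contributor — now above 1 — so contributing fully is weakly dominant for every player.
So the Nash equilibrium is full contribution by all 10; the group earns 10 × (54 × 0.83 + 4.3 × 54) = 2770.20.

2770.20 gold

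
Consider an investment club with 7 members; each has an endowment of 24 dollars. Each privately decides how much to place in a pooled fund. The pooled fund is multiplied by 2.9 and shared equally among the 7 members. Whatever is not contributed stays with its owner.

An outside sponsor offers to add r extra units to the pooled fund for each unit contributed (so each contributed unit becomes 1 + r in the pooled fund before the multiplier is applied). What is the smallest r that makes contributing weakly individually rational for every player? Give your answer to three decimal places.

1.414

With matching at rate r, one contributed unit becomes (1 + r) in the pooled fund and returns 2.9 × (1 + r) / 7 to the contributor.
Setting this equal to 1: 1 + r = 7/2.9 = 2.4138.
So the minimum matching rate is r = 2.4138 − 1 = 1.414.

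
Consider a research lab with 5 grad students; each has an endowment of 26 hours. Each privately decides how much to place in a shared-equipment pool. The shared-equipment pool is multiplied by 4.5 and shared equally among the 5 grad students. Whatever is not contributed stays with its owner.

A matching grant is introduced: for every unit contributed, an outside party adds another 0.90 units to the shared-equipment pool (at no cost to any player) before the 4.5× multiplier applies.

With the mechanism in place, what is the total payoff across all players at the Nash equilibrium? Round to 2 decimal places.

1111.50 hours

Under the mechanism each unit contributed yields 4.5 × 1.90 / 5 = 1.7100 back to its contributor per unit of net cost, which exceeds 1, making full contribution the dominant choice for everyone.
So the Nash equilibrium is full contribution by all 5; the group earns 4.5 × 1.90 × 130 = 1111.50.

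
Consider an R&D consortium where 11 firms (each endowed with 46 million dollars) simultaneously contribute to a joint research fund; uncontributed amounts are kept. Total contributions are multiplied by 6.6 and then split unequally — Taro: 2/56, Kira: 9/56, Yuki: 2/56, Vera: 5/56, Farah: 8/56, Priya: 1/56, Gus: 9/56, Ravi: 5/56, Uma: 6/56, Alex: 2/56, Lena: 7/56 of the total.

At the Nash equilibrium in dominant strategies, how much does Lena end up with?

121.90 million dollars

For player j, contributing a unit is worthwhile iff 6.6 × (j's share) ≥ 1, i.e. iff j's share is at least 0.1515.
The shares above 0.1515 belong to Kira and Gus, contributing 46 each; the remaining 9 contribute 0. Total contributed: 92.
Lena keeps 46 and receives 6.6 × 92 × 7/56 = 75.90 from the joint research fund, for a payoff of 121.90.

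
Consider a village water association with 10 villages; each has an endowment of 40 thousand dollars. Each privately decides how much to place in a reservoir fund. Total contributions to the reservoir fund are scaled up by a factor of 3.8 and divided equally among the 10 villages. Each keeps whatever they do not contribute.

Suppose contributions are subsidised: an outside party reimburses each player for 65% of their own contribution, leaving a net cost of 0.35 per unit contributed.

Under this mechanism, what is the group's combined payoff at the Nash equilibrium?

Under the mechanism each unit contributed yields (3.8/10) / 0.35 = 1.0857 back to its contributor per unit of net cost, which exceeds 1, making full contribution the dominant choice for everyone.
At the Nash equilibrium everyone contributes 40. Group total payoff = 10 × (40 × 0.65 + 3.8 × 40) = 1780.00.

1780.00 thousand dollars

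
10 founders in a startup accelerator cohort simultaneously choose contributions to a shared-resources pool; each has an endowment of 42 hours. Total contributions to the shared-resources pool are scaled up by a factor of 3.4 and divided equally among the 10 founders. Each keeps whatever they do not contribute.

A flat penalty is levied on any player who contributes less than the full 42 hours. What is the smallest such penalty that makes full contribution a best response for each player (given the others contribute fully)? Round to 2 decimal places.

27.72 hours

Given the others contribute fully, the best deviation is to contribute 0 (any partial contribution still incurs the fine and gives up units whose private return 0.3400 is below 1).
Deviating from 42 to 0 saves 42 hours but forfeits the deviator's share of the drop in the shared-resources pool: 3.4/10 × 42 = 14.28.
So the deviation gain is 42 − 14.28 = 27.72, and the fine must be at least 27.72 hours to wipe it out.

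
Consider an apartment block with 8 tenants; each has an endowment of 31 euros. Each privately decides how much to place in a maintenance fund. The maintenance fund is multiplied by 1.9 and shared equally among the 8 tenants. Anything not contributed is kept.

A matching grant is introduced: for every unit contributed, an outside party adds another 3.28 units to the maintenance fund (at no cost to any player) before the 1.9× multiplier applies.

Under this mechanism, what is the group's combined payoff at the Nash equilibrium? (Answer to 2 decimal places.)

With the mechanism, a contributed unit returns 1.9 × 4.28 / 8 = 1.0165 per unit of net cost to the contributor — now above 1 — so contributing fully is weakly dominant for every player.
At the Nash equilibrium everyone contributes 31. Group total payoff = 1.9 × 4.28 × 248 = 2016.74.

2016.74 euros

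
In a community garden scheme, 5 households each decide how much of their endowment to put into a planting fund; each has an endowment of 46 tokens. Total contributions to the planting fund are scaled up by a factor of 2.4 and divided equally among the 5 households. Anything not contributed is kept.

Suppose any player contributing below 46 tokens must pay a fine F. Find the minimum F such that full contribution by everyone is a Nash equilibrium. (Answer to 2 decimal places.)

23.92 tokens

Given the others contribute fully, the best deviation is to contribute 0 (any partial contribution still incurs the fine and gives up units whose private return 0.4800 is below 1).
Deviating from 46 to 0 saves 46 tokens but forfeits the deviator's share of the drop in the planting fund: 2.4/5 × 46 = 22.08.
So the deviation gain is 46 − 22.08 = 23.92, and the fine must be at least 23.92 tokens to wipe it out.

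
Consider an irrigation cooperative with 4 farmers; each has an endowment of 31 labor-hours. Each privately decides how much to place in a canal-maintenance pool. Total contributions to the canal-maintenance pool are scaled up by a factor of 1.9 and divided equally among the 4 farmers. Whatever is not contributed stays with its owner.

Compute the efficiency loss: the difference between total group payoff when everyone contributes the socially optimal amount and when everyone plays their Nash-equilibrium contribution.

Each contributed unit returns 1.9/4 = 0.4750 to its contributor — below 1 — so contributing 0 is dominant for every player. At the Nash equilibrium everyone keeps their 31, and the group total is 4 × 31 = 124.
Each contributed unit returns 1.900 to the group as a whole (0.4750 to each of 4 players), which exceeds 1, so the social optimum is full contribution: group total = 1.900 × 124 = 235.60.
Efficiency loss = 235.60 − 124 = 111.60.

111.60 labor-hours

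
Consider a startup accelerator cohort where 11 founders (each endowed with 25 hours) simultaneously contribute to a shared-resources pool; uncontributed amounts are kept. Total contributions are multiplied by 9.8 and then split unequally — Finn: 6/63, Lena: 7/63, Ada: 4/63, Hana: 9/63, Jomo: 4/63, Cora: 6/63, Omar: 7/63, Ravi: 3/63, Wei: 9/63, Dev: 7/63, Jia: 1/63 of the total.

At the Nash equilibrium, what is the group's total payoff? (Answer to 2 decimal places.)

For player j, contributing a unit is worthwhile iff 9.8 × (j's share) ≥ 1, i.e. iff j's share is at least 0.1020.
Lena, Hana, Omar, Wei and Dev clear that bar, contributing 25 each; the remaining 6 contribute 0. Total contributed: 125.
The shared-resources pool pays out 9.8 × 125 = 1225.00 in total (split across the unequal shares, but the aggregate is all that matters for the group sum).
The 6 free-riders keep 25 each, adding 150. Group total = 150 + 1225.00 = 1375.00.

1375.00 hours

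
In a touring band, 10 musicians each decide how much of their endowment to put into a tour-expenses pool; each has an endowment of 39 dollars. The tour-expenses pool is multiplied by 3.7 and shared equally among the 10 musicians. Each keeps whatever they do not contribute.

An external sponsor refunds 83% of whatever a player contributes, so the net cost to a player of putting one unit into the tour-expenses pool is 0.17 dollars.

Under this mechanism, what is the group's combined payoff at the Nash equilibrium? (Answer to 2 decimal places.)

1766.70 dollars

With the mechanism, a contributed unit returns (3.7/10) / 0.17 = 2.1765 per unit of net cost to the contributor — now above 1 — so contributing fully is weakly dominant for every player.
At the Nash equilibrium everyone contributes 39. Group total payoff = 10 × (39 × 0.83 + 3.7 × 39) = 1766.70.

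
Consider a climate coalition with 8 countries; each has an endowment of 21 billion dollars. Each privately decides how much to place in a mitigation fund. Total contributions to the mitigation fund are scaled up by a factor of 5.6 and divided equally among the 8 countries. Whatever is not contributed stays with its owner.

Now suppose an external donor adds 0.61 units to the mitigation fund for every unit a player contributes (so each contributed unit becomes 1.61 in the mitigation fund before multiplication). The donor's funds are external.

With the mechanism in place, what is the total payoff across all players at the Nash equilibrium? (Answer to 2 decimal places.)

With the mechanism, a contributed unit returns 5.6 × 1.61 / 8 = 1.1270 per unit of net cost to the contributor — now above 1 — so contributing fully is weakly dominant for every player.
At the Nash equilibrium everyone contributes 21. Group total payoff = 5.6 × 1.61 × 168 = 1514.69.

1514.69 billion dollars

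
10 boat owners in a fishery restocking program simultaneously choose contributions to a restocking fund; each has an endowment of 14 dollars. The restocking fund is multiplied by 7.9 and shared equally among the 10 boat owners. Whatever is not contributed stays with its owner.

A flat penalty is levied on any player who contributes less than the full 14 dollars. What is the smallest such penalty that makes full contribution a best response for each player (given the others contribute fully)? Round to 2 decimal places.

Given the others contribute fully, the best deviation is to contribute 0 (any partial contribution still incurs the fine and gives up units whose private return 0.7900 is below 1).
Deviating from 14 to 0 saves 14 dollars but forfeits the deviator's share of the drop in the restocking fund: 7.9/10 × 14 = 11.06.
So the deviation gain is 14 − 11.06 = 2.94, and the fine must be at least 2.94 dollars to wipe it out.

2.94 dollars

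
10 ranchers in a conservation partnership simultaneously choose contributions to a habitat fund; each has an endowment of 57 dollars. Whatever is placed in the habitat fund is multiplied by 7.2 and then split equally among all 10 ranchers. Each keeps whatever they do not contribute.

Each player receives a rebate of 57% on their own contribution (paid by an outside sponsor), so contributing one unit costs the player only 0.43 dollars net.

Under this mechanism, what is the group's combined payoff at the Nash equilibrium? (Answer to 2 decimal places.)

The effective private return per unit is now (7.2/10) / 0.43 = 1.6744 > 1, so every player's dominant strategy flips to full contribution.
So the Nash equilibrium is full contribution by all 10; the group earns 10 × (57 × 0.57 + 7.2 × 57) = 4428.90.

4428.90 dollars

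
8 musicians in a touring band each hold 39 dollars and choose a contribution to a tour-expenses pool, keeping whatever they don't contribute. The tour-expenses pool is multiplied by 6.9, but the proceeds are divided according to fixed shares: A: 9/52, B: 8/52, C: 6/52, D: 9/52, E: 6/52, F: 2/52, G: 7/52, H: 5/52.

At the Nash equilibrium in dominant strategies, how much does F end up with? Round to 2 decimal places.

Player j's private return per contributed unit is 6.9 × (j's share). Contributing is weakly dominant for j when that share is at least 1/6.9 = 0.1449, and contributing 0 is dominant otherwise.
A, B and D clear that bar, contributing 39 each; the remaining 5 contribute 0. Total contributed: 117.
F keeps 39 and receives 6.9 × 117 × 2/52 = 31.05 from the tour-expenses pool, for a payoff of 70.05.

70.05 dollars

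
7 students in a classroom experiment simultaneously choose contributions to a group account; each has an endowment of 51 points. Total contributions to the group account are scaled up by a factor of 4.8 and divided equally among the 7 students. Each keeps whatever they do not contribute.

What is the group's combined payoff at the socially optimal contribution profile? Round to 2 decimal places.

1713.60 points

Each contributed unit returns 4.800 to the group as a whole (0.6857 to each of 7 players), which exceeds 1, so the social optimum is full contribution: group total = 4.800 × 357 = 1713.60.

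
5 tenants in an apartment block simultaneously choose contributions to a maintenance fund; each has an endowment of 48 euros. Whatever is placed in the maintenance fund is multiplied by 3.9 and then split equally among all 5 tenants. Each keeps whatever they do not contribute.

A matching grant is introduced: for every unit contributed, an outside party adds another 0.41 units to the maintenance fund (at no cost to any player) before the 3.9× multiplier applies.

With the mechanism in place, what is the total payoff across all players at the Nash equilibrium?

1319.76 euros

Under the mechanism each unit contributed yields 3.9 × 1.41 / 5 = 1.0998 back to its contributor per unit of net cost, which exceeds 1, making full contribution the dominant choice for everyone.
So the Nash equilibrium is full contribution by all 5; the group earns 3.9 × 1.41 × 240 = 1319.76.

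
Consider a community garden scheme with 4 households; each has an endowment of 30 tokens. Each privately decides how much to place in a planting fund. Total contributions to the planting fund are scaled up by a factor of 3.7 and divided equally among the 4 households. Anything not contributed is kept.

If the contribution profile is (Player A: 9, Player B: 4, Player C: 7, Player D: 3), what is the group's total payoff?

182.10 tokens

Total contributed: 9 + 4 + 7 + 3 = 23; total kept: 4 × 30 − 23 = 97.
The planting fund pays out 3.7 × 23 = 85.10 in aggregate.
Group total = 97 + 85.10 = 182.10.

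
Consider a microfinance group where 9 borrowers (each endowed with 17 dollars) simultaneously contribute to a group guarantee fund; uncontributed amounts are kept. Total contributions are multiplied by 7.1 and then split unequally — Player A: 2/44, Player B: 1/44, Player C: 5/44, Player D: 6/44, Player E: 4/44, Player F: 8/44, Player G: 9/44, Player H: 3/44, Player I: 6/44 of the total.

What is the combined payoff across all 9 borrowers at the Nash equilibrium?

A player with share s gets back 7.1·s per unit contributed, so full contribution is dominant for anyone with s > 1/7.1 = 0.1408 and zero contribution is dominant for anyone below.
Player F and Player G are above the threshold, contributing 17 each; the remaining 7 contribute 0. Total contributed: 34.
The group guarantee fund pays out 7.1 × 34 = 241.40 in total (split across the unequal shares, but the aggregate is all that matters for the group sum).
The 7 free-riders keep 17 each, adding 119. Group total = 119 + 241.40 = 360.40.

360.40 dollars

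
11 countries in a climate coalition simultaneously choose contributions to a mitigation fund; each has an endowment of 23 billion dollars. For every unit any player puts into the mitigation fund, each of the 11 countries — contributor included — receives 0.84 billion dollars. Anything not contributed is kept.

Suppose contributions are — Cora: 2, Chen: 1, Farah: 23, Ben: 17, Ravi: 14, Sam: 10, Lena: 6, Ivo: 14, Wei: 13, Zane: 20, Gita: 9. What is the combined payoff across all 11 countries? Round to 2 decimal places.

1315.96 billion dollars

Total contributed: 2 + 1 + 23 + 17 + 14 + 10 + 6 + 14 + 13 + 20 + 9 = 129; total kept: 11 × 23 − 129 = 124.
The mitigation fund pays out 0.84 × 11 × 129 = 1191.96 in aggregate.
Group total = 124 + 1191.96 = 1315.96.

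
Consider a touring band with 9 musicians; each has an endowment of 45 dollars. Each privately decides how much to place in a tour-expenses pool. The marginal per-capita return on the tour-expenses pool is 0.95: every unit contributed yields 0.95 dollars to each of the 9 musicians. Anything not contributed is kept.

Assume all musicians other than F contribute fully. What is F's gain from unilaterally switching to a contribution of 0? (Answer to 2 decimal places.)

Switching from a contribution of 45 to 0 lets F keep an extra 45 dollars, but lowers the tour-expenses pool by 45, which costs F their own share of that drop: 0.95 × 45 = 42.75.
Net gain = 45 − 42.75 = 2.25. The private return per contributed unit (0.95) is below 1, so free-riding is indeed the best response regardless of what the others do.

2.25 dollars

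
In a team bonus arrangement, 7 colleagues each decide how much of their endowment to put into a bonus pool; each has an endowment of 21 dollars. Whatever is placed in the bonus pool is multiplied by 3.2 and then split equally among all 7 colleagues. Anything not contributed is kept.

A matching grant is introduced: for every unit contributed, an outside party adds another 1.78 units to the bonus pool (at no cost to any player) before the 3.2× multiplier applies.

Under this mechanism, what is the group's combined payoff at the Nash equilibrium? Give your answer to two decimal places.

The effective private return per unit is now 3.2 × 2.78 / 7 = 1.2709 > 1, so every player's dominant strategy flips to full contribution.
So the Nash equilibrium is full contribution by all 7; the group earns 3.2 × 2.78 × 147 = 1307.71.

1307.71 dollars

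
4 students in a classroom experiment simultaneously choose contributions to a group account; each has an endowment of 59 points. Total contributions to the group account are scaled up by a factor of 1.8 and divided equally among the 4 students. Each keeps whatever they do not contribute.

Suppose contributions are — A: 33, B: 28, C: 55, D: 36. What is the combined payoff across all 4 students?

Total contributed: 33 + 28 + 55 + 36 = 152; total kept: 4 × 59 − 152 = 84.
The group account pays out 1.8 × 152 = 273.60 in aggregate.
Group total = 84 + 273.60 = 357.60.

357.60 points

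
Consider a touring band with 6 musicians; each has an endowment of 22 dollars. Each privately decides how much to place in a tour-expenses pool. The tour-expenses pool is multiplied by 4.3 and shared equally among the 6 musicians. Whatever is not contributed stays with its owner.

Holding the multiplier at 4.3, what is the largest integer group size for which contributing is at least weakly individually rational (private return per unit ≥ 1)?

Private return per unit is 4.3/(group size), which is ≥ 1 whenever the group size is ≤ 4.3.
The largest such integer is 4.

4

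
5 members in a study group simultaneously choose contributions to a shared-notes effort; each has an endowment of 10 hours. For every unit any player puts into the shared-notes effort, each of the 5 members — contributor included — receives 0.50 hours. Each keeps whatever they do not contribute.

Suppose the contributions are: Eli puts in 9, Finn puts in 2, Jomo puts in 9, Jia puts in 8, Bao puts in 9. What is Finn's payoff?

26.50 hours

Total contributed: 9 + 2 + 9 + 8 + 9 = 37.
Each receives 0.50 × 37 = 18.50 from the shared-notes effort.
Finn keeps 10 − 2 = 8, so Finn's payoff is 8 + 18.50 = 26.50.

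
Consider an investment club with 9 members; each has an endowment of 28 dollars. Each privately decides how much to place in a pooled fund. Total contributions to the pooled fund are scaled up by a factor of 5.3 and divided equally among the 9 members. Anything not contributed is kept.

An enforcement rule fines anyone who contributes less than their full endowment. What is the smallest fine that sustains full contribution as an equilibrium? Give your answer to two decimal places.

11.51 dollars

Given the others contribute fully, the best deviation is to contribute 0 (any partial contribution still incurs the fine and gives up units whose private return 0.5889 is below 1).
Deviating from 28 to 0 saves 28 dollars but forfeits the deviator's share of the drop in the pooled fund: 5.3/9 × 28 = 16.49.
So the deviation gain is 28 − 16.49 = 11.51, and the fine must be at least 11.51 dollars to wipe it out.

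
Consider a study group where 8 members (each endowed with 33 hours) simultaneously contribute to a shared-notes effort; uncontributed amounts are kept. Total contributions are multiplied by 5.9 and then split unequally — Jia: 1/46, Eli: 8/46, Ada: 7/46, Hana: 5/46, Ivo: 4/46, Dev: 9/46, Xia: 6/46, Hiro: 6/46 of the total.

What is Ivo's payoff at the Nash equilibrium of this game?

66.86 hours

Player j's private return per contributed unit is 5.9 × (j's share). Contributing is weakly dominant for j when that share is at least 1/5.9 = 0.1695, and contributing 0 is dominant otherwise.
Eli and Dev clear that bar, contributing 33 each; the remaining 6 contribute 0. Total contributed: 66.
Ivo keeps 33 and receives 5.9 × 66 × 4/46 = 33.86 from the shared-notes effort, for a payoff of 66.86.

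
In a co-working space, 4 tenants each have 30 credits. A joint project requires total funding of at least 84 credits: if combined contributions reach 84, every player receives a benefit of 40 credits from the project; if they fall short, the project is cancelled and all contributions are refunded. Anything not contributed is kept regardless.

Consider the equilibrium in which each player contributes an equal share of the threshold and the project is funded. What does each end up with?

49 credits

Equal share of the threshold: 84/4 = 21.
At this profile no one gains by cutting their contribution: any cut drops the total below 84, the project is cancelled, contributions are refunded, and the deviator ends with 30, which is less than 30 − 21 + 40 = 49. Contributing more than 21 just wastes the excess. So contributing exactly 21 is a best response.
Each player's payoff: 30 − 21 + 40 = 49.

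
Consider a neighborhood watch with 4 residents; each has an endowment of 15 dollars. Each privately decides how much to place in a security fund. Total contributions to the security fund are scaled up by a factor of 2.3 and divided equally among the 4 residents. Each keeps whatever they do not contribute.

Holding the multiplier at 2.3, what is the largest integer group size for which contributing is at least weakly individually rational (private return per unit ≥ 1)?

2

Private return per unit is 2.3/(group size), which is ≥ 1 whenever the group size is ≤ 2.3.
The largest such integer is 2.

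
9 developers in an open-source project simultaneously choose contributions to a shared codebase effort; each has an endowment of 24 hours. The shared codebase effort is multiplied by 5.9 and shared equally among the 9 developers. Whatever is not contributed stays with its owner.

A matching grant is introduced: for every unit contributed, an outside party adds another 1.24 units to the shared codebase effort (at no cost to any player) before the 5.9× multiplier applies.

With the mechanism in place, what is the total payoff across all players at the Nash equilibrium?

With the mechanism, a contributed unit returns 5.9 × 2.24 / 9 = 1.4684 per unit of net cost to the contributor — now above 1 — so contributing fully is weakly dominant for every player.
So the Nash equilibrium is full contribution by all 9; the group earns 5.9 × 2.24 × 216 = 2854.66.

2854.66 hours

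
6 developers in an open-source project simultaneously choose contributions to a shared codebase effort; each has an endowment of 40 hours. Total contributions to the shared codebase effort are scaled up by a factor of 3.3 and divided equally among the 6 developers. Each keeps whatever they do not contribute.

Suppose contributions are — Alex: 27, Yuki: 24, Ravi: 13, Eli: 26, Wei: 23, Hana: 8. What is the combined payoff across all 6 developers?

Total contributed: 27 + 24 + 13 + 26 + 23 + 8 = 121; total kept: 6 × 40 − 121 = 119.
The shared codebase effort pays out 3.3 × 121 = 399.30 in aggregate.
Group total = 119 + 399.30 = 518.30.

518.30 hours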